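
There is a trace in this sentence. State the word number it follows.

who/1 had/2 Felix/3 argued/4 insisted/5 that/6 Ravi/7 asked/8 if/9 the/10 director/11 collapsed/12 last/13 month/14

4

The displaced element is "who" (word 1).
It is linked across 1 clause boundary (Ø).
It functions as the subject of "insisted", so the gap sits immediately after word 4 ("argued").
Base order: Felix had argued that who insisted that Ravi asked if the director collapsed last month.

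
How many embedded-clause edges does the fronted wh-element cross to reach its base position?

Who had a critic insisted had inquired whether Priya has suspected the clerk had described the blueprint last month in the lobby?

1

"who" is extracted from the subject of "inquired".
Boundaries crossed, outermost first: [Ø] — 1 in total.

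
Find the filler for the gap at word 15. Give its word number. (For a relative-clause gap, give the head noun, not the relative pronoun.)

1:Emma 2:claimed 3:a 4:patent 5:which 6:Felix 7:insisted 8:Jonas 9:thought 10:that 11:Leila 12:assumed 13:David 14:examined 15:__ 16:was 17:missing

The gap at 15 is the object of "examined", inside a relative clause.
The relative pronoun is "which" (word 5); it is bound by the head noun immediately before it.
Its filler is the head noun "patent", at word 4.

4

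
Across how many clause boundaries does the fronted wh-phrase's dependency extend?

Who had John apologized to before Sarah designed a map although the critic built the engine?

0

"who" originates inside the matrix clause — no clause boundary is crossed.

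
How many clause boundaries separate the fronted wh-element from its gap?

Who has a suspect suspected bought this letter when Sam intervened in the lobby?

1

"who" is extracted from the subject of "bought".
Boundaries crossed, outermost first: [Ø] — 1 in total.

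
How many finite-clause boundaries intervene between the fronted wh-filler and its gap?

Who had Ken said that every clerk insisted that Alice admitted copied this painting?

"who" is extracted from the subject of "copied".
Boundaries crossed, outermost first: [that], [that], [Ø] — 3 in total.

3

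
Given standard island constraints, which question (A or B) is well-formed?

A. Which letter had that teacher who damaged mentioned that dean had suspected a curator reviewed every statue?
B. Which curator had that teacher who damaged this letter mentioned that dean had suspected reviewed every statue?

In A, the wh-phrase is extracted from inside a complex-NP island (relative clause) (introduced by "who"), which blocks movement.
In B, the extraction path crosses only that-complement boundaries, which are transparent.
So B is grammatical.

B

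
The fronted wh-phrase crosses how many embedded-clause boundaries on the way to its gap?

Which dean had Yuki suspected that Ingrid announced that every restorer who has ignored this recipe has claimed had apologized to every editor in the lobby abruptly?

3

"which dean" is extracted from the subject of "apologized".
Boundaries crossed, outermost first: [that], [that], [Ø] — 3 in total.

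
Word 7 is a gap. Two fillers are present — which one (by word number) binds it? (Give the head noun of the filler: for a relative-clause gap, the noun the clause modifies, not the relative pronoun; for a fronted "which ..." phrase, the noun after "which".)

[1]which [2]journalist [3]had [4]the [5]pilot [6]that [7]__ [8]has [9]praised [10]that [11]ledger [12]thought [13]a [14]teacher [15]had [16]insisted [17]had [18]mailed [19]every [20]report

5

The marked gap is inside the relative clause, the subject of "praised".
Its filler is the head noun "pilot" (via "that"), at word 5.
(The other dependency links word 2 to a gap after word 16.)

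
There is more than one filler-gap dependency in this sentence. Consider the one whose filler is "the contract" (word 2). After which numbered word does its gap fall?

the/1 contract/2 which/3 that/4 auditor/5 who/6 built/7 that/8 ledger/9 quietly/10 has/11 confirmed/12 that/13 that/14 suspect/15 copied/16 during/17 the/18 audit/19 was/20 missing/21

The displaced element is "the contract" (word 2).
It is linked across 1 clause boundary (that).
It functions as the direct object of "copied", so the gap sits immediately after word 16 ("copied").
Base order: That auditor who built that ledger quietly has confirmed that that suspect copied the contract during the audit.

16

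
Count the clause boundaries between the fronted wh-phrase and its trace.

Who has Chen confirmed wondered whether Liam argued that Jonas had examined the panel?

1

"who" is extracted from the subject of "wondered".
Boundaries crossed, outermost first: [Ø] — 1 in total.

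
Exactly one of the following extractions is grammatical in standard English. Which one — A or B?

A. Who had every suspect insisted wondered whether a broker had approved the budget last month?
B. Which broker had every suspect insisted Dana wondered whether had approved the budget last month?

In B, the wh-phrase is extracted from inside a wh-island (introduced by "whether"), which blocks movement.
In A, the extraction path crosses only that-complement boundaries, which are transparent.
So A is grammatical.

A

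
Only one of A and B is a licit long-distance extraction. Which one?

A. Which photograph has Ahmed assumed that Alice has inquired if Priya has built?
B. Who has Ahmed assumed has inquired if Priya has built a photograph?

In A, the wh-phrase is extracted from inside a wh-island (introduced by "if"), which blocks movement.
In B, the extraction path crosses only that-complement boundaries, which are transparent.
So B is grammatical.

B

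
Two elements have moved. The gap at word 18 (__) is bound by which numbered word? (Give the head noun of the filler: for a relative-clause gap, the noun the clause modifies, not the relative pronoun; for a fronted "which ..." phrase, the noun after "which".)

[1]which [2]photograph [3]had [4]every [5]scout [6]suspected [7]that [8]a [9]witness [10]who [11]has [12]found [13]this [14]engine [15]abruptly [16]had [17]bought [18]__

The marked gap is the direct object of "bought".
Its filler is the fronted wh-phrase "which photograph", at word 2.
(The other dependency links word 9 to a gap after word 10.)

2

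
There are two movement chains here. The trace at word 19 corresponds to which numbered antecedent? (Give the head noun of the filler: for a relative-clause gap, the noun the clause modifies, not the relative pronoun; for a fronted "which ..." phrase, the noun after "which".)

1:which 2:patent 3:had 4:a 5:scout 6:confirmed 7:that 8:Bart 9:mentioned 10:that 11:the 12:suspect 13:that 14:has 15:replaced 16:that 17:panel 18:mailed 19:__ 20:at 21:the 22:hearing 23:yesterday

2

The marked gap is the direct object of "mailed".
Its filler is the fronted wh-phrase "which patent", at word 2.
(The other dependency links word 12 to a gap after word 13.)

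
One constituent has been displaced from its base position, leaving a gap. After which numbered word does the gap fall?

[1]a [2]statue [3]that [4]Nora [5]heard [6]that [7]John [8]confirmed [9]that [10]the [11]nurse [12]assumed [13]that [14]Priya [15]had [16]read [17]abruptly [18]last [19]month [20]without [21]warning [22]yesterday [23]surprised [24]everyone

The displaced element is "a statue" (word 2).
It is linked across 3 clause boundaries (that → that → that).
It functions as the direct object of "read", so the gap sits immediately after word 16 ("read").
Base order: Nora heard that John confirmed that the nurse assumed that Priya had read a statue abruptly last month without warning yesterday.

16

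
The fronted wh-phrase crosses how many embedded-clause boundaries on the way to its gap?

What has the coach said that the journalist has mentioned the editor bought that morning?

"what" is extracted from the object of "bought".
Boundaries crossed, outermost first: [that], [Ø] — 2 in total.

2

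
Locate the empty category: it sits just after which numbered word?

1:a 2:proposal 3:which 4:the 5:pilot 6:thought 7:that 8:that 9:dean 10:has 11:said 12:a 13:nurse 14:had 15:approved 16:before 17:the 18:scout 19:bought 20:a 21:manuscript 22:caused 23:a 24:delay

The displaced element is "a proposal" (word 2).
It is linked across 2 clause boundaries (that → Ø).
It functions as the direct object of "approved", so the gap sits immediately after word 15 ("approved").
Base order: The pilot thought that that dean has said a nurse had approved a proposal before the scout bought a manuscript.

15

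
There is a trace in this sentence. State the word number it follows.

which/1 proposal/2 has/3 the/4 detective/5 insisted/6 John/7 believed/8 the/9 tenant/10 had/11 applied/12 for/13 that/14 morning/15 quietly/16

13

The displaced element is "which proposal" (word 2).
It is linked across 2 clause boundaries (Ø → Ø).
It functions as the object of the preposition "for" of "applied", so the gap sits immediately after word 13 ("for").
Base order: The detective has insisted John believed the tenant had applied for which proposal that morning quietly.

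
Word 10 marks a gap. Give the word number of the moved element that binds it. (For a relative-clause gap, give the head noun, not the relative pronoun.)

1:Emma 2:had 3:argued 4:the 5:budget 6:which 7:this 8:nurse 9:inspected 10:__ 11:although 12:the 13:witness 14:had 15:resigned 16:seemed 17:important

5

The gap at 10 is the object of "inspected", inside a relative clause.
The relative pronoun is "which" (word 6); it is bound by the head noun immediately before it.
Its filler is the head noun "budget", at word 5.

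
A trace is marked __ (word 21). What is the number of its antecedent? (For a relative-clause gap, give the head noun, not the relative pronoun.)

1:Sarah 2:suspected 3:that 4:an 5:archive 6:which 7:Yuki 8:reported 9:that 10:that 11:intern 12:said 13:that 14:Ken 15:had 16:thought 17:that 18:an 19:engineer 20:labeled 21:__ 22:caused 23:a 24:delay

5

The gap at 21 is the object of "labeled", inside a relative clause.
The relative pronoun is "which" (word 6); it is bound by the head noun immediately before it.
Its filler is the head noun "archive", at word 5.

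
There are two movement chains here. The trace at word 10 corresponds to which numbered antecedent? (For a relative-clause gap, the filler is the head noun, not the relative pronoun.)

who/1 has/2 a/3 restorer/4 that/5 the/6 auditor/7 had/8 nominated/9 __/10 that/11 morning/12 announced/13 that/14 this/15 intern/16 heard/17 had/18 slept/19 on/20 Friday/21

4

The marked gap is inside the relative clause, the direct object of "nominated".
Its filler is the head noun "restorer" (via "that"), at word 4.
(The other dependency links word 1 to a gap after word 17.)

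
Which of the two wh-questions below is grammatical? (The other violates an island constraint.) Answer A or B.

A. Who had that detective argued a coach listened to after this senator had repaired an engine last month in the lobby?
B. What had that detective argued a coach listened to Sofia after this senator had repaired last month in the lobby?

A

In B, the wh-phrase is extracted from inside an adjunct island (introduced by "after"), which blocks movement.
In A, the extraction path crosses only that-complement boundaries, which are transparent.
So A is grammatical.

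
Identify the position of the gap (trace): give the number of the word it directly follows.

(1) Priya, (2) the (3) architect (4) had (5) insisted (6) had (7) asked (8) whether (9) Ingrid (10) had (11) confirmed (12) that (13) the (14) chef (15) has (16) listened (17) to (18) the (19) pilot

The displaced element is "Priya" (word 1).
It is linked across 1 clause boundary (Ø).
It functions as the subject of "asked", so the gap sits immediately after word 5 ("insisted").
Base order: The architect had insisted that Priya had asked whether Ingrid had confirmed that the chef has listened to the pilot.

5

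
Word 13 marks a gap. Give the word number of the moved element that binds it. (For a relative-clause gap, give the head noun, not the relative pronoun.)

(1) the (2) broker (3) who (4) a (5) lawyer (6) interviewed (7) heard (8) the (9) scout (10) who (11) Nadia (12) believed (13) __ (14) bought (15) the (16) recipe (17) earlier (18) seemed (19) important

The gap at 13 is the subject of "bought", inside a relative clause.
The relative pronoun is "who" (word 10); it is bound by the head noun immediately before it.
Its filler is the head noun "scout", at word 9.

9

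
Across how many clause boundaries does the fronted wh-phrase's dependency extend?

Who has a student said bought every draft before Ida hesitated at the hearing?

"who" is extracted from the subject of "bought".
Boundaries crossed, outermost first: [Ø] — 1 in total.

1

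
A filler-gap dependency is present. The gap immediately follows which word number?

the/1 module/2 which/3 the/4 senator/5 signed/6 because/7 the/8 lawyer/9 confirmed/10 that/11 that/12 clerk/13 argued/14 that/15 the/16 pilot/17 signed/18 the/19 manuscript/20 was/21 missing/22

The displaced element is "the module" (word 2).
It functions as the direct object of "signed", so the gap sits immediately after word 6 ("signed").
Base order: The senator signed the module because the lawyer confirmed that that clerk argued that the pilot signed the manuscript.

6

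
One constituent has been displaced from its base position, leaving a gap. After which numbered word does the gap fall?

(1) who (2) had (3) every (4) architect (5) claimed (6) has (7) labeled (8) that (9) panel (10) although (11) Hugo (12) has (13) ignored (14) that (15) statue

5

The displaced element is "who" (word 1).
It is linked across 1 clause boundary (Ø).
It functions as the subject of "labeled", so the gap sits immediately after word 5 ("claimed").
Base order: Every architect had claimed who has labeled that panel although Hugo has ignored that statue.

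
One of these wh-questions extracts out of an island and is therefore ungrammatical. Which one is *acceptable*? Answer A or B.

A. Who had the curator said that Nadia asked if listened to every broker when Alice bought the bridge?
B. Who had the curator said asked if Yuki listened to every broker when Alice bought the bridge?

B

In A, the wh-phrase is extracted from inside a wh-island (introduced by "if"), which blocks movement.
In B, the extraction path crosses only that-complement boundaries, which are transparent.
So B is grammatical.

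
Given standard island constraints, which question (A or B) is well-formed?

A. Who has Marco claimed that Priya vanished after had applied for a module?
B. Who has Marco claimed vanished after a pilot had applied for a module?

B

In A, the wh-phrase is extracted from inside an adjunct island (introduced by "after"), which blocks movement.
In B, the extraction path crosses only that-complement boundaries, which are transparent.
So B is grammatical.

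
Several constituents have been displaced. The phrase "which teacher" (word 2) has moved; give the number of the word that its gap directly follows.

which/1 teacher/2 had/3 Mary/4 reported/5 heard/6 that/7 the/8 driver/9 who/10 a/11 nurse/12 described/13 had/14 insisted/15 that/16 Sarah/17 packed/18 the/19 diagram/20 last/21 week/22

The displaced element is "which teacher" (word 2).
It is linked across 1 clause boundary (Ø).
It functions as the subject of "heard", so the gap sits immediately after word 5 ("reported").
Base order: Mary had reported which teacher heard that the driver who a nurse described had insisted that Sarah packed the diagram last week.

5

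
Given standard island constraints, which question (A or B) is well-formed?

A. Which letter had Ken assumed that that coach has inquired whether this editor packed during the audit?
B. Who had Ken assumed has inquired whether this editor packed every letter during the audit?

In A, the wh-phrase is extracted from inside a wh-island (introduced by "whether"), which blocks movement.
In B, the extraction path crosses only that-complement boundaries, which are transparent.
So B is grammatical.

B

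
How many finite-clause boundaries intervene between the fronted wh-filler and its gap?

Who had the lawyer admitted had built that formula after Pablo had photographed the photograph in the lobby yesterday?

1

"who" is extracted from the subject of "built".
Boundaries crossed, outermost first: [Ø] — 1 in total.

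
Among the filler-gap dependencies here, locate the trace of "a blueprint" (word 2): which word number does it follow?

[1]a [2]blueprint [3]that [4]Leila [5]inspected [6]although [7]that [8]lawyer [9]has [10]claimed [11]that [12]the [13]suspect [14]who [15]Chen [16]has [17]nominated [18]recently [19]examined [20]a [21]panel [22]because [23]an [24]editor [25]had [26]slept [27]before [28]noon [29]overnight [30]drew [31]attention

The displaced element is "a blueprint" (word 2).
It functions as the direct object of "inspected", so the gap sits immediately after word 5 ("inspected").
Base order: Leila inspected a blueprint although that lawyer has claimed that the suspect who Chen has nominated recently examined a panel because an editor had slept before noon overnight.

5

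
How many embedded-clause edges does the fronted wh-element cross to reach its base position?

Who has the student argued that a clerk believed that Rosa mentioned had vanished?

3

"who" is extracted from the subject of "vanished".
Boundaries crossed, outermost first: [that], [that], [Ø] — 3 in total.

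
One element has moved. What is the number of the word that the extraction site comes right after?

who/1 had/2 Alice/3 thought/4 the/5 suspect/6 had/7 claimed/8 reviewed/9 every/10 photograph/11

The displaced element is "who" (word 1).
It is linked across 2 clause boundaries (Ø → Ø).
It functions as the subject of "reviewed", so the gap sits immediately after word 8 ("claimed").
Base order: Alice had thought the suspect had claimed that who reviewed every photograph.

8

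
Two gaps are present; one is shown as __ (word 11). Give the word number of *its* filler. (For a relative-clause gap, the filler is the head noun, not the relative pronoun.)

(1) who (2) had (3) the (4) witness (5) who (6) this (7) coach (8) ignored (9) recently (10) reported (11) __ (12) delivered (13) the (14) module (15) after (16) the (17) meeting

1

The marked gap is the subject of "delivered".
Its filler is the fronted wh-phrase "who", at word 1.
(The other dependency links word 4 to a gap after word 8.)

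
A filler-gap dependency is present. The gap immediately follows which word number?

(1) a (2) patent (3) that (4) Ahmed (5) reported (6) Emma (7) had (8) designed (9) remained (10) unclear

The displaced element is "a patent" (word 2).
It is linked across 1 clause boundary (Ø).
It functions as the direct object of "designed", so the gap sits immediately after word 8 ("designed").
Base order: Ahmed reported Emma had designed a patent.

8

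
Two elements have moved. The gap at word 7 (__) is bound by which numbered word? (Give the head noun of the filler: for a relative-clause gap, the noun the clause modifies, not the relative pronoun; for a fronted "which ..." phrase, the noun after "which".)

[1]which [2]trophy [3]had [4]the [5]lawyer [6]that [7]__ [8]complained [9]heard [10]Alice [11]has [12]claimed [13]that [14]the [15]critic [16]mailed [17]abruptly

5

The marked gap is inside the relative clause, the subject of "complained".
Its filler is the head noun "lawyer" (via "that"), at word 5.
(The other dependency links word 2 to a gap after word 16.)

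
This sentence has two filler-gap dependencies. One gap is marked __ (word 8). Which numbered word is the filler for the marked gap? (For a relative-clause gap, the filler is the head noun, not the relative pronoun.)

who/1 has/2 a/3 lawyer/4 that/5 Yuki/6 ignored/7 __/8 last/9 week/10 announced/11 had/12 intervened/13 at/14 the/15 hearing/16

4

The marked gap is inside the relative clause, the direct object of "ignored".
Its filler is the head noun "lawyer" (via "that"), at word 4.
(The other dependency links word 1 to a gap after word 11.)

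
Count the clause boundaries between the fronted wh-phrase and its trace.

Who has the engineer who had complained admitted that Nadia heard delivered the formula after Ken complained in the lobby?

"who" is extracted from the subject of "delivered".
Boundaries crossed, outermost first: [that], [Ø] — 2 in total.

2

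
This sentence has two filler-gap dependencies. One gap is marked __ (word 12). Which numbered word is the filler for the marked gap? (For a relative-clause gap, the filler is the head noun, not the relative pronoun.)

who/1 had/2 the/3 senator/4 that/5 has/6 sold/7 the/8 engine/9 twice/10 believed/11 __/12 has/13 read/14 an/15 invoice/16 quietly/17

1

The marked gap is the subject of "read".
Its filler is the fronted wh-phrase "who", at word 1.
(The other dependency links word 4 to a gap after word 5.)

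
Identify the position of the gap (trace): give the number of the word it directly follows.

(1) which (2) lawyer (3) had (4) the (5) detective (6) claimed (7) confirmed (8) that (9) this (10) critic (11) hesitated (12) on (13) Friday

The displaced element is "which lawyer" (word 2).
It is linked across 1 clause boundary (Ø).
It functions as the subject of "confirmed", so the gap sits immediately after word 6 ("claimed").
Base order: The detective had claimed that which lawyer confirmed that this critic hesitated on Friday.

6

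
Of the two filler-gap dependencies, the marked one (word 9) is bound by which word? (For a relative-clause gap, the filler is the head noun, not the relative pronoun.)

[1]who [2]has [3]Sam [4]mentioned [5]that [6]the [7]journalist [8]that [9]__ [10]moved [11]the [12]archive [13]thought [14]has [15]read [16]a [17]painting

7

The marked gap is inside the relative clause, the subject of "moved".
Its filler is the head noun "journalist" (via "that"), at word 7.
(The other dependency links word 1 to a gap after word 13.)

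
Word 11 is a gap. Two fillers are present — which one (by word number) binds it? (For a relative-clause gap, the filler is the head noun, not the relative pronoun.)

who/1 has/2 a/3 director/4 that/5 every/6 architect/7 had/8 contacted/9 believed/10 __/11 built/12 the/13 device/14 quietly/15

1

The marked gap is the subject of "built".
Its filler is the fronted wh-phrase "who", at word 1.
(The other dependency links word 4 to a gap after word 9.)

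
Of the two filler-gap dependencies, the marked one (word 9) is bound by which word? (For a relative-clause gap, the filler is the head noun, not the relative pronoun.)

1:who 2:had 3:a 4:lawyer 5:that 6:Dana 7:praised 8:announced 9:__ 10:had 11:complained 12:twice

The marked gap is the subject of "complained".
Its filler is the fronted wh-phrase "who", at word 1.
(The other dependency links word 4 to a gap after word 7.)

1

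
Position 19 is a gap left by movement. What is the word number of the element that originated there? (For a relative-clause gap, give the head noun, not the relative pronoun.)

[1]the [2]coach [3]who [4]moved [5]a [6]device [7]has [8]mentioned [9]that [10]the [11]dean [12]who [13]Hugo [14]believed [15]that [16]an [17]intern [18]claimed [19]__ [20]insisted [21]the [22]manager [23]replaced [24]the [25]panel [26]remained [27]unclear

11

The gap at 19 is the subject of "insisted", inside a relative clause.
The relative pronoun is "who" (word 12); it is bound by the head noun immediately before it.
Its filler is the head noun "dean", at word 11.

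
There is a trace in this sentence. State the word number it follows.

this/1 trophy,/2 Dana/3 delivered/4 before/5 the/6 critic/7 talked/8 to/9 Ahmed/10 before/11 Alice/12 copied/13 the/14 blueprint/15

The displaced element is "this trophy" (word 2).
It functions as the direct object of "delivered", so the gap sits immediately after word 4 ("delivered").
Base order: Dana delivered this trophy before the critic talked to Ahmed before Alice copied the blueprint.

4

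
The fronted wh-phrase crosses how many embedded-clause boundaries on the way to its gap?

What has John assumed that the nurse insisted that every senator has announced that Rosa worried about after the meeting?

3

"what" is extracted from the PP object of "worried".
Boundaries crossed, outermost first: [that], [that], [that] — 3 in total.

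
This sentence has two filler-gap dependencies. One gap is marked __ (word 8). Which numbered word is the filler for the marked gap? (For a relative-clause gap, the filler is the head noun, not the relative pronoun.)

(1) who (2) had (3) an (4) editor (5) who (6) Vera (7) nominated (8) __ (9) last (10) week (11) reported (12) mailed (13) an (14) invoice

4

The marked gap is inside the relative clause, the direct object of "nominated".
Its filler is the head noun "editor" (via "who"), at word 4.
(The other dependency links word 1 to a gap after word 11.)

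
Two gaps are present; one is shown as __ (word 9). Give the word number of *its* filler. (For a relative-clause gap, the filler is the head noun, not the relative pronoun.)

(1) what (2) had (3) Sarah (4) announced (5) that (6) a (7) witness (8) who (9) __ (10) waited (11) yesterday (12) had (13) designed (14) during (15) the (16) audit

The marked gap is inside the relative clause, the subject of "waited".
Its filler is the head noun "witness" (via "who"), at word 7.
(The other dependency links word 1 to a gap after word 13.)

7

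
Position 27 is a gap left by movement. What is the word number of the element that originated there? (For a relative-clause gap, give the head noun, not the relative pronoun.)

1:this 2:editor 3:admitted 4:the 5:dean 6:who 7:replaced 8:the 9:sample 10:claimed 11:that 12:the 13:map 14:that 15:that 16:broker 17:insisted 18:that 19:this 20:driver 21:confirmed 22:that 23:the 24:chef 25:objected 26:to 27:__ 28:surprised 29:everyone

13

The gap at 27 is the prepositional object of "objected", inside a relative clause.
The relative pronoun is "that" (word 14); it is bound by the head noun immediately before it.
Its filler is the head noun "map", at word 13.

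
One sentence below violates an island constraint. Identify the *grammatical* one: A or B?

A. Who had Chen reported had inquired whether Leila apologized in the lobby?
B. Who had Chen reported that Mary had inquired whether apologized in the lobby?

A

In B, the wh-phrase is extracted from inside a wh-island (introduced by "whether"), which blocks movement.
In A, the extraction path crosses only that-complement boundaries, which are transparent.
So A is grammatical.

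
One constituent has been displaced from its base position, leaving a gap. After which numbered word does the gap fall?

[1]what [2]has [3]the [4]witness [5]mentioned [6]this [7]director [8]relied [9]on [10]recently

The displaced element is "what" (word 1).
It is linked across 1 clause boundary (Ø).
It functions as the object of the preposition "on" of "relied", so the gap sits immediately after word 9 ("on").
Base order: The witness has mentioned this director relied on what recently.

9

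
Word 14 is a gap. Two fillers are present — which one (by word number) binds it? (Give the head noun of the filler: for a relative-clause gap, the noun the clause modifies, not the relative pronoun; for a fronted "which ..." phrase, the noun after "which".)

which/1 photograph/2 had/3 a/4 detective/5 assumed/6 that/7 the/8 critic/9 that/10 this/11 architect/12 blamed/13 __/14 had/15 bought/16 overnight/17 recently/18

9

The marked gap is inside the relative clause, the direct object of "blamed".
Its filler is the head noun "critic" (via "that"), at word 9.
(The other dependency links word 2 to a gap after word 16.)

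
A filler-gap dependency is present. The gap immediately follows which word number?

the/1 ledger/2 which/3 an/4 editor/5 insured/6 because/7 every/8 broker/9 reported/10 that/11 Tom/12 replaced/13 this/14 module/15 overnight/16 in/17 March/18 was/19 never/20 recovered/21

The displaced element is "the ledger" (word 2).
It functions as the direct object of "insured", so the gap sits immediately after word 6 ("insured").
Base order: An editor insured the ledger because every broker reported that Tom replaced this module overnight in March.

6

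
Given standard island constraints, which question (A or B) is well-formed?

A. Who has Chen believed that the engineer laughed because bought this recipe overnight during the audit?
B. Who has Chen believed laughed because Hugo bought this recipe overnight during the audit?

In A, the wh-phrase is extracted from inside an adjunct island (introduced by "because"), which blocks movement.
In B, the extraction path crosses only that-complement boundaries, which are transparent.
So B is grammatical.

B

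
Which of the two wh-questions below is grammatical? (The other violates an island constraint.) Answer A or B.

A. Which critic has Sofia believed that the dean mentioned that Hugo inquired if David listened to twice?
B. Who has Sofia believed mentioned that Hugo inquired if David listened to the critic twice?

B

In A, the wh-phrase is extracted from inside a wh-island (introduced by "if"), which blocks movement.
In B, the extraction path crosses only that-complement boundaries, which are transparent.
So B is grammatical.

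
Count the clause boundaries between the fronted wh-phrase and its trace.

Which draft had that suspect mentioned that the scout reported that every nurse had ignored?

"which draft" is extracted from the object of "ignored".
Boundaries crossed, outermost first: [that], [that] — 2 in total.

2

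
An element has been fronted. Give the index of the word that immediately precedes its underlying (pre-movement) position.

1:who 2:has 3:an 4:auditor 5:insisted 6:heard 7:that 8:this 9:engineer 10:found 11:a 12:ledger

5

The displaced element is "who" (word 1).
It is linked across 1 clause boundary (Ø).
It functions as the subject of "heard", so the gap sits immediately after word 5 ("insisted").
Base order: An auditor has insisted that who heard that this engineer found a ledger.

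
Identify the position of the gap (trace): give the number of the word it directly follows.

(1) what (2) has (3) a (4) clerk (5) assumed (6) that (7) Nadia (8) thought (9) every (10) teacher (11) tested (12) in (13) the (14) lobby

The displaced element is "what" (word 1).
It is linked across 2 clause boundaries (that → Ø).
It functions as the direct object of "tested", so the gap sits immediately after word 11 ("tested").
Base order: A clerk has assumed that Nadia thought every teacher tested what in the lobby.

11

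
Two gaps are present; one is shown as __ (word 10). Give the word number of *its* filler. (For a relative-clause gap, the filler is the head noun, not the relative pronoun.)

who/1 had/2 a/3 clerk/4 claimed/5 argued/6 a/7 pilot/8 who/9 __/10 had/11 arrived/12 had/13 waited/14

8

The marked gap is inside the relative clause, the subject of "arrived".
Its filler is the head noun "pilot" (via "who"), at word 8.
(The other dependency links word 1 to a gap after word 5.)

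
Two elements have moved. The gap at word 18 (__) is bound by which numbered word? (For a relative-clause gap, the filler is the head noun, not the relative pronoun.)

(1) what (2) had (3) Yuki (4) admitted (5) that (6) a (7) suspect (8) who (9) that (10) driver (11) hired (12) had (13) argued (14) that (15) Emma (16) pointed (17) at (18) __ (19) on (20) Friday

The marked gap is the object of the preposition "at" of "pointed".
Its filler is the fronted wh-phrase "what", at word 1.
(The other dependency links word 7 to a gap after word 11.)

1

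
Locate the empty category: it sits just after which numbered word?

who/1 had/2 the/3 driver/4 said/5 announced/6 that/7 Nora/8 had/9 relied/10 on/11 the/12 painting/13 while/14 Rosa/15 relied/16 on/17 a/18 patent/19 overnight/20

5

The displaced element is "who" (word 1).
It is linked across 1 clause boundary (Ø).
It functions as the subject of "announced", so the gap sits immediately after word 5 ("said").
Base order: The driver had said that who announced that Nora had relied on the painting while Rosa relied on a patent overnight.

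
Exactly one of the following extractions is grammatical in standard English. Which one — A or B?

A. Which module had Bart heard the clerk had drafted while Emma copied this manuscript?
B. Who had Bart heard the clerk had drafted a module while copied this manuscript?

In B, the wh-phrase is extracted from inside an adjunct island (introduced by "while"), which blocks movement.
In A, the extraction path crosses only that-complement boundaries, which are transparent.
So A is grammatical.

A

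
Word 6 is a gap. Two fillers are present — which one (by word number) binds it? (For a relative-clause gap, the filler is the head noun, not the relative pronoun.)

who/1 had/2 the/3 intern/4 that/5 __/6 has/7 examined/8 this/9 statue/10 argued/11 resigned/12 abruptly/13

The marked gap is inside the relative clause, the subject of "examined".
Its filler is the head noun "intern" (via "that"), at word 4.
(The other dependency links word 1 to a gap after word 11.)

4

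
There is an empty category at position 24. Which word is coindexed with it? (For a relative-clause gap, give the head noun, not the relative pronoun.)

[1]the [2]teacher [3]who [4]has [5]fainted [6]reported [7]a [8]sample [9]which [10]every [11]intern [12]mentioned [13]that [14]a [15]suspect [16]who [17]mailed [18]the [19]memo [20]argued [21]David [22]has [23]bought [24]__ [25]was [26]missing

8

The gap at 24 is the object of "bought", inside a relative clause.
The relative pronoun is "which" (word 9); it is bound by the head noun immediately before it.
Its filler is the head noun "sample", at word 8.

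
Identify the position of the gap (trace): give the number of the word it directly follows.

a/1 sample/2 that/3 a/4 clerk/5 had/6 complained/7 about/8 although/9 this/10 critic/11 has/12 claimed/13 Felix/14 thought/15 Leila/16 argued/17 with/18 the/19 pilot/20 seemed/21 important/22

8

The displaced element is "a sample" (word 2).
It functions as the object of the preposition "about" of "complained", so the gap sits immediately after word 8 ("about").
Base order: A clerk had complained about a sample although this critic has claimed Felix thought Leila argued with the pilot.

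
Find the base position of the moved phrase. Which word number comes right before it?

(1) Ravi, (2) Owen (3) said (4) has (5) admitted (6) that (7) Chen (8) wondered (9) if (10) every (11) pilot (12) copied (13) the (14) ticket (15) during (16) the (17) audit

The displaced element is "Ravi" (word 1).
It is linked across 1 clause boundary (Ø).
It functions as the subject of "admitted", so the gap sits immediately after word 3 ("said").
Base order: Owen said that Ravi has admitted that Chen wondered if every pilot copied the ticket during the audit.

3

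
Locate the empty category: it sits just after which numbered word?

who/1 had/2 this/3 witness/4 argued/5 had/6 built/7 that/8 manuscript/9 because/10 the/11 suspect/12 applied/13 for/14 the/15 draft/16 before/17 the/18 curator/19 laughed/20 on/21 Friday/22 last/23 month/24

5

The displaced element is "who" (word 1).
It is linked across 1 clause boundary (Ø).
It functions as the subject of "built", so the gap sits immediately after word 5 ("argued").
Base order: This witness had argued that who had built that manuscript because the suspect applied for the draft before the curator laughed on Friday last month.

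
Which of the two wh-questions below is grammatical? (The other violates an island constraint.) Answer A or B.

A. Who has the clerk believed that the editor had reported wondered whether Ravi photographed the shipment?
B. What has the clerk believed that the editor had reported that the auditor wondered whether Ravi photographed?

A

In B, the wh-phrase is extracted from inside a wh-island (introduced by "whether"), which blocks movement.
In A, the extraction path crosses only that-complement boundaries, which are transparent.
So A is grammatical.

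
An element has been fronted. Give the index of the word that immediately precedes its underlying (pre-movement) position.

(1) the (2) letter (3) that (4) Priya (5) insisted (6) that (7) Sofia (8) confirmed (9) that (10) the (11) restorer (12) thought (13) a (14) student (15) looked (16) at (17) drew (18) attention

16

The displaced element is "the letter" (word 2).
It is linked across 3 clause boundaries (that → that → Ø).
It functions as the object of the preposition "at" of "looked", so the gap sits immediately after word 16 ("at").
Base order: Priya insisted that Sofia confirmed that the restorer thought a student looked at the letter.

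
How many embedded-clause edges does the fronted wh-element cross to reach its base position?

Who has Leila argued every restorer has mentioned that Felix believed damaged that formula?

"who" is extracted from the subject of "damaged".
Boundaries crossed, outermost first: [Ø], [that], [Ø] — 3 in total.

3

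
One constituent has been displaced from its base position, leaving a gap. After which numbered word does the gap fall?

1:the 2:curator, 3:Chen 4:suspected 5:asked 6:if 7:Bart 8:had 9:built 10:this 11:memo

4

The displaced element is "the curator" (word 2).
It is linked across 1 clause boundary (Ø).
It functions as the subject of "asked", so the gap sits immediately after word 4 ("suspected").
Base order: Chen suspected that the curator asked if Bart had built this memo.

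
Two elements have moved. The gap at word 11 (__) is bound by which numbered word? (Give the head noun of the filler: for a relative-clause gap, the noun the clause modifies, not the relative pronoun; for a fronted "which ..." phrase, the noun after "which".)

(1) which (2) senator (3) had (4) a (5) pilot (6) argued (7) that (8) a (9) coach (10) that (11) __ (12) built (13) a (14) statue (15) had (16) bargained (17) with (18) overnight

9

The marked gap is inside the relative clause, the subject of "built".
Its filler is the head noun "coach" (via "that"), at word 9.
(The other dependency links word 2 to a gap after word 17.)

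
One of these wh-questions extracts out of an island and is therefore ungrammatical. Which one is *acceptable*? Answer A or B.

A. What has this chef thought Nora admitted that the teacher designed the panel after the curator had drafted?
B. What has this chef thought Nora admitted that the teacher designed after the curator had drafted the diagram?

B

In A, the wh-phrase is extracted from inside an adjunct island (introduced by "after"), which blocks movement.
In B, the extraction path crosses only that-complement boundaries, which are transparent.
So B is grammatical.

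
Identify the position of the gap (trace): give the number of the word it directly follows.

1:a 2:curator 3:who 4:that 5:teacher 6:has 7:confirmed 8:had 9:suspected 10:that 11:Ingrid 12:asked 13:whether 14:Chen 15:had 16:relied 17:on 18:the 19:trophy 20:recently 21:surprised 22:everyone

7

The displaced element is "a curator" (word 2).
It is linked across 1 clause boundary (Ø).
It functions as the subject of "suspected", so the gap sits immediately after word 7 ("confirmed").
Base order: That teacher has confirmed a curator had suspected that Ingrid asked whether Chen had relied on the trophy recently.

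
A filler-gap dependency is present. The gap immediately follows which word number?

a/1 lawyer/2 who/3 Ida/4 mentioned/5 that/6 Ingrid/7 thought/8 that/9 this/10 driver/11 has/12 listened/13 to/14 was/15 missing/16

14

The displaced element is "a lawyer" (word 2).
It is linked across 2 clause boundaries (that → that).
It functions as the object of the preposition "to" of "listened", so the gap sits immediately after word 14 ("to").
Base order: Ida mentioned that Ingrid thought that this driver has listened to a lawyer.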